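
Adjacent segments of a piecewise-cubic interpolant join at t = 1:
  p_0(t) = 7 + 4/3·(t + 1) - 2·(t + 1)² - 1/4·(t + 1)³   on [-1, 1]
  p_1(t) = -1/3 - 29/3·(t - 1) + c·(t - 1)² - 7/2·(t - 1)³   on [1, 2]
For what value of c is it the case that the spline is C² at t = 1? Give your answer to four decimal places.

-3.5000

p_0''(t) = -4 - 3/2·(t + 1), so p_0''(1) = -7. On the right, p_1''(1) = 2c, so c = -7/2.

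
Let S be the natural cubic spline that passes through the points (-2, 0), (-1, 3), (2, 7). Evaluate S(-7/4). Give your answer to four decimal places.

With σ_i denoting the second derivative at x_i, h_i = 1, 3, and Δ_i = (y_(i+1) − y_i)/h_i = 3, 4/3:
  1·σ_0 + 8·σ_1 + 3·σ_2 = 6(Δ_1 - Δ_0) = -10
Natural end conditions: σ_0 = σ_2 = 0.
Hence σ_0 = 0, σ_1 = -5/4, σ_2 = 0.
On [-2, -1], S(x) = 0 + 77/24·(x + 2) + 0·(x + 2)² - 5/24·(x + 2)³.
With (x + 2) = 1/4: S(-7/4) = 409/512.

0.7988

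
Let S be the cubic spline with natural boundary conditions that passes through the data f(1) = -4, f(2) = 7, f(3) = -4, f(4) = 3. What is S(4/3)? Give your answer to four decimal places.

1.7605

Put m_i = S'' at the i-th knot. Here h = (1, 1, 1) and Δ = (11, -11, 7), so the interior equations h_(i-1)·m_(i-1) + 2(h_(i-1)+h_i)·m_i + h_i·m_(i+1) = 6(Δ_i − Δ_(i-1)) read
  1·m_0 + 4·m_1 + 1·m_2 = 6(Δ_1 - Δ_0) = -132
  1·m_1 + 4·m_2 + 1·m_3 = 6(Δ_2 - Δ_1) = 108
Natural end conditions: m_0 = m_3 = 0.
Forward elimination and back-substitution give m_0 = 0, m_1 = -212/5, m_2 = 188/5, m_3 = 0.
On [1, 2], S(t) = -4 + 271/15·(t - 1) + 0·(t - 1)² - 106/15·(t - 1)³.
With (t - 1) = 1/3: S(4/3) = 713/405.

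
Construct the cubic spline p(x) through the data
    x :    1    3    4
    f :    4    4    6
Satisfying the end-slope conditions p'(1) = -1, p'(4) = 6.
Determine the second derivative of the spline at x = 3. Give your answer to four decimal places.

Write σ_i for p''(x_i). With h_i = 2, 1 and divided differences Δ_i = 0, 2, the continuity of p' gives the tridiagonal system
  2·σ_0 + 6·σ_1 + 1·σ_2 = 6(Δ_1 - Δ_0) = 12
Clamped end conditions give two more equations: 2h_0·σ_0 + h_0·σ_1 = 6(Δ_0 - p'(1)) = 6 and h_1·σ_1 + 2h_1·σ_2 = 6(p'(4) - Δ_1) = 24.
Solving the tridiagonal system: σ_0 = 11/6, σ_1 = -2/3, σ_2 = 37/3.

-0.6667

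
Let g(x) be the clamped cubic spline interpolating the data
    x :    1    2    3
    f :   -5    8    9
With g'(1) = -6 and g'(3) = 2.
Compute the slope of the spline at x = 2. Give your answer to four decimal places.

Put σ_i = g'' at the i-th knot. Here h = (1, 1) and Δ = (13, 1), so the interior equations h_(i-1)·σ_(i-1) + 2(h_(i-1)+h_i)·σ_i + h_i·σ_(i+1) = 6(Δ_i − Δ_(i-1)) read
  1·σ_0 + 4·σ_1 + 1·σ_2 = 6(Δ_1 - Δ_0) = -72
Clamped end conditions give two more equations: 2h_0·σ_0 + h_0·σ_1 = 6(Δ_0 - g'(1)) = 114 and h_1·σ_1 + 2h_1·σ_2 = 6(g'(3) - Δ_1) = 6.
Solving the tridiagonal system: σ_0 = 79, σ_1 = -44, σ_2 = 25.
On [2, 3], g'(x) = b_1 + 2c_1·(x - 2) + 3d_1·(x - 2)² with b_1 = Δ_1 - h_1(2σ_1 + σ_2)/6 = 23/2, c_1 = σ_1/2 = -22, d_1 = (σ_2 - σ_1)/(6h_1) = 23/2. So g'(2) = 23/2.

11.5000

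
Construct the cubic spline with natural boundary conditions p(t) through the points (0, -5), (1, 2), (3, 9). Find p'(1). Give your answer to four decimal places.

5.8333

Put M_i = p'' at the i-th knot. Here h = (1, 2) and Δ = (7, 7/2), so the interior equations h_(i-1)·M_(i-1) + 2(h_(i-1)+h_i)·M_i + h_i·M_(i+1) = 6(Δ_i − Δ_(i-1)) read
  1·M_0 + 6·M_1 + 2·M_2 = 6(Δ_1 - Δ_0) = -21
Natural end conditions: M_0 = M_2 = 0.
Solving the tridiagonal system: M_0 = 0, M_1 = -7/2, M_2 = 0.
On [1, 3], p'(t) = b_1 + 2c_1·(t - 1) + 3d_1·(t - 1)² with b_1 = Δ_1 - h_1(2M_1 + M_2)/6 = 35/6, c_1 = M_1/2 = -7/4, d_1 = (M_2 - M_1)/(6h_1) = 7/24. So p'(1) = 35/6.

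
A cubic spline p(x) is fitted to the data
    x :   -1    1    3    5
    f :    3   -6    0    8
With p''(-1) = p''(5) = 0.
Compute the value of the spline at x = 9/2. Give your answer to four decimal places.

6.1094

With σ_i denoting the second derivative at x_i, h_i = 2, 2, 2, and Δ_i = (y_(i+1) − y_i)/h_i = -9/2, 3, 4:
  2·σ_0 + 8·σ_1 + 2·σ_2 = 6(Δ_1 - Δ_0) = 45
  2·σ_1 + 8·σ_2 + 2·σ_3 = 6(Δ_2 - Δ_1) = 6
Natural end conditions: σ_0 = σ_3 = 0.
Solving: σ_0 = 0, σ_1 = 29/5, σ_2 = -7/10, σ_3 = 0.
On [3, 5], p(x) = 0 + 67/15·(x - 3) - 7/20·(x - 3)² + 7/120·(x - 3)³.
With (x - 3) = 3/2: p(9/2) = 391/64.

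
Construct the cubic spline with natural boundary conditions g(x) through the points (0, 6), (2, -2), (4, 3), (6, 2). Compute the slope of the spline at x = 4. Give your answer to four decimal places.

1.9667

Write M_i for g''(x_i). With h_i = 2, 2, 2 and divided differences Δ_i = -4, 5/2, -1/2, the continuity of g' gives the tridiagonal system
  2·M_0 + 8·M_1 + 2·M_2 = 6(Δ_1 - Δ_0) = 39
  2·M_1 + 8·M_2 + 2·M_3 = 6(Δ_2 - Δ_1) = -18
Natural end conditions: M_0 = M_3 = 0.
Forward elimination and back-substitution give M_0 = 0, M_1 = 29/5, M_2 = -37/10, M_3 = 0.
On [4, 6], g'(x) = b_2 + 2c_2·(x - 4) + 3d_2·(x - 4)² with b_2 = Δ_2 - h_2(2M_2 + M_3)/6 = 59/30, c_2 = M_2/2 = -37/20, d_2 = (M_3 - M_2)/(6h_2) = 37/120. So g'(4) = 59/30.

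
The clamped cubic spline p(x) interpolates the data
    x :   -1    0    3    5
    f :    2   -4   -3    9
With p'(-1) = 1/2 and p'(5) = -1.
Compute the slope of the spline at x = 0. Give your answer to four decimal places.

-7.7436

Let σ_i = p''(x_i). Step sizes h_i = 1, 3, 2; slopes of the chords Δ_i = (y_(i+1) - y_i)/h_i = -6, 1/3, 6.
  1·σ_0 + 8·σ_1 + 3·σ_2 = 6(Δ_1 - Δ_0) = 38
  3·σ_1 + 10·σ_2 + 2·σ_3 = 6(Δ_2 - Δ_1) = 34
Clamped end conditions give two more equations: 2h_0·σ_0 + h_0·σ_1 = 6(Δ_0 - p'(-1)) = -39 and h_2·σ_2 + 2h_2·σ_3 = 6(p'(5) - Δ_2) = -42.
Solving the tridiagonal system: σ_0 = -878/39, σ_1 = 235/39, σ_2 = 160/39, σ_3 = -979/78.
On [0, 3], p'(x) = b_1 + 2c_1·x + 3d_1·x² with b_1 = Δ_1 - h_1(2σ_1 + σ_2)/6 = -302/39, c_1 = σ_1/2 = 235/78, d_1 = (σ_2 - σ_1)/(6h_1) = -25/234. So p'(0) = -302/39.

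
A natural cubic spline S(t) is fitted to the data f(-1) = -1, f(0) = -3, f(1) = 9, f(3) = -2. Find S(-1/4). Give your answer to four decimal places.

Let σ_i = S''(x_i). Step sizes h_i = 1, 1, 2; slopes of the chords Δ_i = (y_(i+1) - y_i)/h_i = -2, 12, -11/2.
  1·σ_0 + 4·σ_1 + 1·σ_2 = 6(Δ_1 - Δ_0) = 84
  1·σ_1 + 6·σ_2 + 2·σ_3 = 6(Δ_2 - Δ_1) = -105
Natural end conditions: σ_0 = σ_3 = 0.
Hence σ_0 = 0, σ_1 = 609/23, σ_2 = -504/23, σ_3 = 0.
On [-1, 0], S(t) = -1 - 295/46·(t + 1) + 0·(t + 1)² + 203/46·(t + 1)³.
With (t + 1) = 3/4: S(-1/4) = -11623/2944.

-3.9480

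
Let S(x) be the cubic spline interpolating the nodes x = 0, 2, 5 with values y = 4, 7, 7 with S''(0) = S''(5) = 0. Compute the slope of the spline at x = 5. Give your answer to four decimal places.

-0.4500

Put σ_i = S'' at the i-th knot. Here h = (2, 3) and Δ = (3/2, 0), so the interior equations h_(i-1)·σ_(i-1) + 2(h_(i-1)+h_i)·σ_i + h_i·σ_(i+1) = 6(Δ_i − Δ_(i-1)) read
  2·σ_0 + 10·σ_1 + 3·σ_2 = 6(Δ_1 - Δ_0) = -9
Natural end conditions: σ_0 = σ_2 = 0.
Solving: σ_0 = 0, σ_1 = -9/10, σ_2 = 0.
On [2, 5], S'(x) = b_1 + 2c_1·(x - 2) + 3d_1·(x - 2)² with b_1 = Δ_1 - h_1(2σ_1 + σ_2)/6 = 9/10, c_1 = σ_1/2 = -9/20, d_1 = (σ_2 - σ_1)/(6h_1) = 1/20. So S'(5) = -9/20.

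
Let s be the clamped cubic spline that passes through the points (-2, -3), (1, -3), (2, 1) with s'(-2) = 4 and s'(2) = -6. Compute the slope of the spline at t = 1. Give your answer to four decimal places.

6.2500

Write M_i for s''(x_i). With h_i = 3, 1 and divided differences Δ_i = 0, 4, the continuity of s' gives the tridiagonal system
  3·M_0 + 8·M_1 + 1·M_2 = 6(Δ_1 - Δ_0) = 24
Clamped end conditions give two more equations: 2h_0·M_0 + h_0·M_1 = 6(Δ_0 - s'(-2)) = -24 and h_1·M_1 + 2h_1·M_2 = 6(s'(2) - Δ_1) = -60.
Solving the tridiagonal system: M_0 = -19/2, M_1 = 11, M_2 = -71/2.
On [1, 2], s'(t) = b_1 + 2c_1·(t - 1) + 3d_1·(t - 1)² with b_1 = Δ_1 - h_1(2M_1 + M_2)/6 = 25/4, c_1 = M_1/2 = 11/2, d_1 = (M_2 - M_1)/(6h_1) = -31/4. So s'(1) = 25/4.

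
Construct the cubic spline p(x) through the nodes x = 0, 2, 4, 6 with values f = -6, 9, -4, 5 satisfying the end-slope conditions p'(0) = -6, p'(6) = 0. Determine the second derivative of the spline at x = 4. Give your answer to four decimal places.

17.9000

Let m_i = p''(x_i). Step sizes h_i = 2, 2, 2; slopes of the chords Δ_i = (y_(i+1) - y_i)/h_i = 15/2, -13/2, 9/2.
  2·m_0 + 8·m_1 + 2·m_2 = 6(Δ_1 - Δ_0) = -84
  2·m_1 + 8·m_2 + 2·m_3 = 6(Δ_2 - Δ_1) = 66
Clamped end conditions give two more equations: 2h_0·m_0 + h_0·m_1 = 6(Δ_0 - p'(0)) = 81 and h_2·m_2 + 2h_2·m_3 = 6(p'(6) - Δ_2) = -27.
Solving: m_0 = 317/10, m_1 = -229/10, m_2 = 179/10, m_3 = -157/10.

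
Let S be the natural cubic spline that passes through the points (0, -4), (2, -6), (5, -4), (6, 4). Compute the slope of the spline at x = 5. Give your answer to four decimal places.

With σ_i denoting the second derivative at x_i, h_i = 2, 3, 1, and Δ_i = (y_(i+1) − y_i)/h_i = -1, 2/3, 8:
  2·σ_0 + 10·σ_1 + 3·σ_2 = 6(Δ_1 - Δ_0) = 10
  3·σ_1 + 8·σ_2 + 1·σ_3 = 6(Δ_2 - Δ_1) = 44
Natural end conditions: σ_0 = σ_3 = 0.
Forward elimination and back-substitution give σ_0 = 0, σ_1 = -52/71, σ_2 = 410/71, σ_3 = 0.
On [5, 6], S'(x) = b_2 + 2c_2·(x - 5) + 3d_2·(x - 5)² with b_2 = Δ_2 - h_2(2σ_2 + σ_3)/6 = 1294/213, c_2 = σ_2/2 = 205/71, d_2 = (σ_3 - σ_2)/(6h_2) = -205/213. So S'(5) = 1294/213.

6.0751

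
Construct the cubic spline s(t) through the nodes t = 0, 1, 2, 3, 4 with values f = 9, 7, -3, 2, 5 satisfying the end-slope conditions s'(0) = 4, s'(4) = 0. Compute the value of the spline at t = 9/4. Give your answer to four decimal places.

-2.9788

Write M_i for s''(x_i). With h_i = 1, 1, 1, 1 and divided differences Δ_i = -2, -10, 5, 3, the continuity of s' gives the tridiagonal system
  1·M_0 + 4·M_1 + 1·M_2 = 6(Δ_1 - Δ_0) = -48
  1·M_1 + 4·M_2 + 1·M_3 = 6(Δ_2 - Δ_1) = 90
  1·M_2 + 4·M_3 + 1·M_4 = 6(Δ_3 - Δ_2) = -12
Clamped end conditions give two more equations: 2h_0·M_0 + h_0·M_1 = 6(Δ_0 - s'(0)) = -36 and h_3·M_3 + 2h_3·M_4 = 6(s'(4) - Δ_3) = -18.
Forward elimination and back-substitution give M_0 = -67/7, M_1 = -118/7, M_2 = 29, M_3 = -64/7, M_4 = -31/7.
On [2, 3], s(t) = -3 - 22/7·(t - 2) + 29/2·(t - 2)² - 89/14·(t - 2)³.
With (t - 2) = 1/4: s(9/4) = -2669/896.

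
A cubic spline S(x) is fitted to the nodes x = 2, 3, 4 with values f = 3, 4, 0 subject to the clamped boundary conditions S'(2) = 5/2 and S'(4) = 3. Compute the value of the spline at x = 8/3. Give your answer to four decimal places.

Let M_i = S''(x_i). Step sizes h_i = 1, 1; slopes of the chords Δ_i = (y_(i+1) - y_i)/h_i = 1, -4.
  1·M_0 + 4·M_1 + 1·M_2 = 6(Δ_1 - Δ_0) = -30
Clamped end conditions give two more equations: 2h_0·M_0 + h_0·M_1 = 6(Δ_0 - S'(2)) = -9 and h_1·M_1 + 2h_1·M_2 = 6(S'(4) - Δ_1) = 42.
Solving: M_0 = 13/4, M_1 = -31/2, M_2 = 115/4.
On [2, 3], S(x) = 3 + 5/2·(x - 2) + 13/8·(x - 2)² - 25/8·(x - 2)³.
With (x - 2) = 2/3: S(8/3) = 241/54.

4.4630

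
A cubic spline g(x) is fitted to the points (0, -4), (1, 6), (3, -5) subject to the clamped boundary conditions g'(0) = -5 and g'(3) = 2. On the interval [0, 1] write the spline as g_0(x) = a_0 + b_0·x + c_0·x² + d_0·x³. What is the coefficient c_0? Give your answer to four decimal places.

31.4167

Put M_i = g'' at the i-th knot. Here h = (1, 2) and Δ = (10, -11/2), so the interior equations h_(i-1)·M_(i-1) + 2(h_(i-1)+h_i)·M_i + h_i·M_(i+1) = 6(Δ_i − Δ_(i-1)) read
  1·M_0 + 6·M_1 + 2·M_2 = 6(Δ_1 - Δ_0) = -93
Clamped end conditions give two more equations: 2h_0·M_0 + h_0·M_1 = 6(Δ_0 - g'(0)) = 90 and h_1·M_1 + 2h_1·M_2 = 6(g'(3) - Δ_1) = 45.
Hence M_0 = 377/6, M_1 = -107/3, M_2 = 349/12.
On [0, 1], with g_0(x) = a_0 + b_0·x + c_0·x² + d_0·x³: c_0 = M_0/2 = 377/12, d_0 = (M_1 - M_0)/(6h_0) = -197/12, b_0 = Δ_0 - h_0(2M_0 + M_1)/6 = -5.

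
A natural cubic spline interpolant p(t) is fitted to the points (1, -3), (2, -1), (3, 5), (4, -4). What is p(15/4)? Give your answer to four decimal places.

-0.7500

Let σ_i = p''(x_i). Step sizes h_i = 1, 1, 1; slopes of the chords Δ_i = (y_(i+1) - y_i)/h_i = 2, 6, -9.
  1·σ_0 + 4·σ_1 + 1·σ_2 = 6(Δ_1 - Δ_0) = 24
  1·σ_1 + 4·σ_2 + 1·σ_3 = 6(Δ_2 - Δ_1) = -90
Natural end conditions: σ_0 = σ_3 = 0.
Forward elimination and back-substitution give σ_0 = 0, σ_1 = 62/5, σ_2 = -128/5, σ_3 = 0.
On [3, 4], p(t) = 5 - 7/15·(t - 3) - 64/5·(t - 3)² + 64/15·(t - 3)³.
With (t - 3) = 3/4: p(15/4) = -3/4.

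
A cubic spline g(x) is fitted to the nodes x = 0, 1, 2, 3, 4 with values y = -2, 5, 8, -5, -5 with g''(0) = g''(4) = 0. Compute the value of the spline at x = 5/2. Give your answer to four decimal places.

1.7478

Write M_i for g''(x_i). With h_i = 1, 1, 1, 1 and divided differences Δ_i = 7, 3, -13, 0, the continuity of g' gives the tridiagonal system
  1·M_0 + 4·M_1 + 1·M_2 = 6(Δ_1 - Δ_0) = -24
  1·M_1 + 4·M_2 + 1·M_3 = 6(Δ_2 - Δ_1) = -96
  1·M_2 + 4·M_3 + 1·M_4 = 6(Δ_3 - Δ_2) = 78
Natural end conditions: M_0 = M_4 = 0.
Hence M_0 = 0, M_1 = 51/28, M_2 = -219/7, M_3 = 765/28, M_4 = 0.
On [2, 3], g(x) = 8 - 57/8·(x - 2) - 219/14·(x - 2)² + 547/56·(x - 2)³.
With (x - 2) = 1/2: g(5/2) = 783/448.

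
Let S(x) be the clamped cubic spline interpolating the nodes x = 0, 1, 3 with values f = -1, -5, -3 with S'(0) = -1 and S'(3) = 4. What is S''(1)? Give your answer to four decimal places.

6.6667

Write m_i for S''(x_i). With h_i = 1, 2 and divided differences Δ_i = -4, 1, the continuity of S' gives the tridiagonal system
  1·m_0 + 6·m_1 + 2·m_2 = 6(Δ_1 - Δ_0) = 30
Clamped end conditions give two more equations: 2h_0·m_0 + h_0·m_1 = 6(Δ_0 - S'(0)) = -18 and h_1·m_1 + 2h_1·m_2 = 6(S'(3) - Δ_1) = 18.
Hence m_0 = -37/3, m_1 = 20/3, m_2 = 7/6.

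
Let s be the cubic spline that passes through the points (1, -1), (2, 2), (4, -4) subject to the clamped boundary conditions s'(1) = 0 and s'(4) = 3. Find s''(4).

Put M_i = s'' at the i-th knot. Here h = (1, 2) and Δ = (3, -3), so the interior equations h_(i-1)·M_(i-1) + 2(h_(i-1)+h_i)·M_i + h_i·M_(i+1) = 6(Δ_i − Δ_(i-1)) read
  1·M_0 + 6·M_1 + 2·M_2 = 6(Δ_1 - Δ_0) = -36
Clamped end conditions give two more equations: 2h_0·M_0 + h_0·M_1 = 6(Δ_0 - s'(1)) = 18 and h_1·M_1 + 2h_1·M_2 = 6(s'(4) - Δ_1) = 36.
Solving: M_0 = 16, M_1 = -14, M_2 = 16.

16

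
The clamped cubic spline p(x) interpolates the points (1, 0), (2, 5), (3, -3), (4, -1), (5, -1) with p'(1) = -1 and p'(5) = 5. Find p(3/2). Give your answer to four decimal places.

2.4799

Write σ_i for p''(x_i). With h_i = 1, 1, 1, 1 and divided differences Δ_i = 5, -8, 2, 0, the continuity of p' gives the tridiagonal system
  1·σ_0 + 4·σ_1 + 1·σ_2 = 6(Δ_1 - Δ_0) = -78
  1·σ_1 + 4·σ_2 + 1·σ_3 = 6(Δ_2 - Δ_1) = 60
  1·σ_2 + 4·σ_3 + 1·σ_4 = 6(Δ_3 - Δ_2) = -12
Clamped end conditions give two more equations: 2h_0·σ_0 + h_0·σ_1 = 6(Δ_0 - p'(1)) = 36 and h_3·σ_3 + 2h_3·σ_4 = 6(p'(5) - Δ_3) = 30.
Solving the tridiagonal system: σ_0 = 999/28, σ_1 = -495/14, σ_2 = 111/4, σ_3 = -219/14, σ_4 = 639/28.
On [1, 2], p(x) = 0 - 1·(x - 1) + 999/56·(x - 1)² - 663/56·(x - 1)³.
With (x - 1) = 1/2: p(3/2) = 1111/448.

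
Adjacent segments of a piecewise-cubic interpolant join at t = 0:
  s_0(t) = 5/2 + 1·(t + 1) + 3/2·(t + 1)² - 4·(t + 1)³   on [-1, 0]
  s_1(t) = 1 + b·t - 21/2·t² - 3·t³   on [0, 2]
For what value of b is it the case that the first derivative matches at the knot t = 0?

s_0'(t) = 1 + 3·(t + 1) - 12·(t + 1)², so s_0'(0) = -8. On the right, s_1'(0) = b, so b = -8.

-8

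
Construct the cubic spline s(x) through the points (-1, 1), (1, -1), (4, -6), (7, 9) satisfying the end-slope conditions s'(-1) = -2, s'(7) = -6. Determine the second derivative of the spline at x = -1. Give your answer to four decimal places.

Let M_i = s''(x_i). Step sizes h_i = 2, 3, 3; slopes of the chords Δ_i = (y_(i+1) - y_i)/h_i = -1, -5/3, 5.
  2·M_0 + 10·M_1 + 3·M_2 = 6(Δ_1 - Δ_0) = -4
  3·M_1 + 12·M_2 + 3·M_3 = 6(Δ_2 - Δ_1) = 40
Clamped end conditions give two more equations: 2h_0·M_0 + h_0·M_1 = 6(Δ_0 - s'(-1)) = 6 and h_2·M_2 + 2h_2·M_3 = 6(s'(7) - Δ_2) = -66.
Hence M_0 = 61/19, M_1 = -65/19, M_2 = 452/57, M_3 = -853/57.

3.2105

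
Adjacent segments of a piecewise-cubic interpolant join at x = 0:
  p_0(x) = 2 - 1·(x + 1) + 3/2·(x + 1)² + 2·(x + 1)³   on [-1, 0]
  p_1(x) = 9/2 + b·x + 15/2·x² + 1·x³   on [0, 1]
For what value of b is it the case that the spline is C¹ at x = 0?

8

p_0'(x) = -1 + 3·(x + 1) + 6·(x + 1)², so p_0'(0) = 8. On the right, p_1'(0) = b, so b = 8.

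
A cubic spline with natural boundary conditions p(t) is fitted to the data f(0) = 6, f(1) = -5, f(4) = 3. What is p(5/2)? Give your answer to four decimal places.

Write m_i for p''(x_i). With h_i = 1, 3 and divided differences Δ_i = -11, 8/3, the continuity of p' gives the tridiagonal system
  1·m_0 + 8·m_1 + 3·m_2 = 6(Δ_1 - Δ_0) = 82
Natural end conditions: m_0 = m_2 = 0.
Solving: m_0 = 0, m_1 = 41/4, m_2 = 0.
On [1, 4], p(t) = -5 - 91/12·(t - 1) + 41/8·(t - 1)² - 41/72·(t - 1)³.
With (t - 1) = 3/2: p(5/2) = -433/64.

-6.7656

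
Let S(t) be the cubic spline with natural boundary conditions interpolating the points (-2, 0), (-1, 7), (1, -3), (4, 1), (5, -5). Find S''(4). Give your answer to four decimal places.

-9.0863

With σ_i denoting the second derivative at x_i, h_i = 1, 2, 3, 1, and Δ_i = (y_(i+1) − y_i)/h_i = 7, -5, 4/3, -6:
  1·σ_0 + 6·σ_1 + 2·σ_2 = 6(Δ_1 - Δ_0) = -72
  2·σ_1 + 10·σ_2 + 3·σ_3 = 6(Δ_2 - Δ_1) = 38
  3·σ_2 + 8·σ_3 + 1·σ_4 = 6(Δ_3 - Δ_2) = -44
Natural end conditions: σ_0 = σ_4 = 0.
Hence σ_0 = 0, σ_1 = -2992/197, σ_2 = 1884/197, σ_3 = -1790/197, σ_4 = 0.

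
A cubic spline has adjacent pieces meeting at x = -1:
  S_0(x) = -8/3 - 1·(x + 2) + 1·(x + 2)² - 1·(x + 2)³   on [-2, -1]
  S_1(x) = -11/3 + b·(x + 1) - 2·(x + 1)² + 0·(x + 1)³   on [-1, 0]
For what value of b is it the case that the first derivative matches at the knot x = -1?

S_0'(x) = -1 + 2·(x + 2) - 3·(x + 2)², so S_0'(-1) = -2. On the right, S_1'(-1) = b, so b = -2.

-2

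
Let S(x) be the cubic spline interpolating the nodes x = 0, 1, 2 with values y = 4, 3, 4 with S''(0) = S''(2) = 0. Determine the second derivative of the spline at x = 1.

3

Let σ_i = S''(x_i). Step sizes h_i = 1, 1; slopes of the chords Δ_i = (y_(i+1) - y_i)/h_i = -1, 1.
  1·σ_0 + 4·σ_1 + 1·σ_2 = 6(Δ_1 - Δ_0) = 12
Natural end conditions: σ_0 = σ_2 = 0.
Solving: σ_0 = 0, σ_1 = 3, σ_2 = 0.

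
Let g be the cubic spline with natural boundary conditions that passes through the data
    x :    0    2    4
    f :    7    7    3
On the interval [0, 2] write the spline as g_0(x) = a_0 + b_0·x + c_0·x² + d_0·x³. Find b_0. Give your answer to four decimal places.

With M_i denoting the second derivative at x_i, h_i = 2, 2, and Δ_i = (y_(i+1) − y_i)/h_i = 0, -2:
  2·M_0 + 8·M_1 + 2·M_2 = 6(Δ_1 - Δ_0) = -12
Natural end conditions: M_0 = M_2 = 0.
Forward elimination and back-substitution give M_0 = 0, M_1 = -3/2, M_2 = 0.
On [0, 2], with g_0(x) = a_0 + b_0·x + c_0·x² + d_0·x³: c_0 = M_0/2 = 0, d_0 = (M_1 - M_0)/(6h_0) = -1/8, b_0 = Δ_0 - h_0(2M_0 + M_1)/6 = 1/2.

0.5000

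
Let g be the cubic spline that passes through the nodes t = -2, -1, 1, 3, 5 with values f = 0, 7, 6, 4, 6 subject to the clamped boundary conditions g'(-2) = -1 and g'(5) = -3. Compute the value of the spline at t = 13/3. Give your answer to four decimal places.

6.6090

Put M_i = g'' at the i-th knot. Here h = (1, 2, 2, 2) and Δ = (7, -1/2, -1, 1), so the interior equations h_(i-1)·M_(i-1) + 2(h_(i-1)+h_i)·M_i + h_i·M_(i+1) = 6(Δ_i − Δ_(i-1)) read
  1·M_0 + 6·M_1 + 2·M_2 = 6(Δ_1 - Δ_0) = -45
  2·M_1 + 8·M_2 + 2·M_3 = 6(Δ_2 - Δ_1) = -3
  2·M_2 + 8·M_3 + 2·M_4 = 6(Δ_3 - Δ_2) = 12
Clamped end conditions give two more equations: 2h_0·M_0 + h_0·M_1 = 6(Δ_0 - g'(-2)) = 48 and h_3·M_3 + 2h_3·M_4 = 6(g'(5) - Δ_3) = -24.
Solving the tridiagonal system: M_0 = 2639/86, M_1 = -575/43, M_2 = 391/172, M_3 = 239/86, M_4 = -1271/172.
On [3, 5], g(t) = 4 + 277/172·(t - 3) + 239/172·(t - 3)² - 583/688·(t - 3)³.
With (t - 3) = 4/3: g(13/3) = 7673/1161.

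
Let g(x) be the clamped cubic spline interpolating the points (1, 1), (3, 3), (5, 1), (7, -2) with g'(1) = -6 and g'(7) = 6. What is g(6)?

Put m_i = g'' at the i-th knot. Here h = (2, 2, 2) and Δ = (1, -1, -3/2), so the interior equations h_(i-1)·m_(i-1) + 2(h_(i-1)+h_i)·m_i + h_i·m_(i+1) = 6(Δ_i − Δ_(i-1)) read
  2·m_0 + 8·m_1 + 2·m_2 = 6(Δ_1 - Δ_0) = -12
  2·m_1 + 8·m_2 + 2·m_3 = 6(Δ_2 - Δ_1) = -3
Clamped end conditions give two more equations: 2h_0·m_0 + h_0·m_1 = 6(Δ_0 - g'(1)) = 42 and h_2·m_2 + 2h_2·m_3 = 6(g'(7) - Δ_2) = 45.
Hence m_0 = 25/2, m_1 = -4, m_2 = -5/2, m_3 = 25/2.
On [5, 7], g(x) = 1 - 4·(x - 5) - 5/4·(x - 5)² + 5/4·(x - 5)³.
With (x - 5) = 1: g(6) = -3.

-3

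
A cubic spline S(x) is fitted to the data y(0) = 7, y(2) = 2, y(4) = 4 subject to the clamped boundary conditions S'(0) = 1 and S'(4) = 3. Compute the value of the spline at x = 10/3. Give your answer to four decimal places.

2.2778

Write σ_i for S''(x_i). With h_i = 2, 2 and divided differences Δ_i = -5/2, 1, the continuity of S' gives the tridiagonal system
  2·σ_0 + 8·σ_1 + 2·σ_2 = 6(Δ_1 - Δ_0) = 21
Clamped end conditions give two more equations: 2h_0·σ_0 + h_0·σ_1 = 6(Δ_0 - S'(0)) = -21 and h_1·σ_1 + 2h_1·σ_2 = 6(S'(4) - Δ_1) = 12.
Solving: σ_0 = -59/8, σ_1 = 17/4, σ_2 = 7/8.
On [2, 4], S(x) = 2 - 17/8·(x - 2) + 17/8·(x - 2)² - 9/32·(x - 2)³.
With (x - 2) = 4/3: S(10/3) = 41/18.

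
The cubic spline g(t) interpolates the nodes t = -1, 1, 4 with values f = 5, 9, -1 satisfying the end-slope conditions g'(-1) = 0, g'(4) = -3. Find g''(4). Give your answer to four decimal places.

Write σ_i for g''(x_i). With h_i = 2, 3 and divided differences Δ_i = 2, -10/3, the continuity of g' gives the tridiagonal system
  2·σ_0 + 10·σ_1 + 3·σ_2 = 6(Δ_1 - Δ_0) = -32
Clamped end conditions give two more equations: 2h_0·σ_0 + h_0·σ_1 = 6(Δ_0 - g'(-1)) = 12 and h_1·σ_1 + 2h_1·σ_2 = 6(g'(4) - Δ_1) = 2.
Forward elimination and back-substitution give σ_0 = 28/5, σ_1 = -26/5, σ_2 = 44/15.

2.9333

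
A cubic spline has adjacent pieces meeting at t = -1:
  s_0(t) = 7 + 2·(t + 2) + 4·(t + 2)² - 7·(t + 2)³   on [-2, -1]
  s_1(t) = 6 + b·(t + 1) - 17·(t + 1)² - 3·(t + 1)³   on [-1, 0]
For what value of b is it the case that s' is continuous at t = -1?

-11

s_0'(t) = 2 + 8·(t + 2) - 21·(t + 2)², so s_0'(-1) = -11. On the right, s_1'(-1) = b, so b = -11.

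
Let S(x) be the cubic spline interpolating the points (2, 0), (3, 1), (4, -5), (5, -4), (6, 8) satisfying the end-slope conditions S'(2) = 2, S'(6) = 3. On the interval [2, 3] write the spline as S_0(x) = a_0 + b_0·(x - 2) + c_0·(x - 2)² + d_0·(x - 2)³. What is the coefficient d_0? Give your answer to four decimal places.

-2.8393

With m_i denoting the second derivative at x_i, h_i = 1, 1, 1, 1, and Δ_i = (y_(i+1) − y_i)/h_i = 1, -6, 1, 12:
  1·m_0 + 4·m_1 + 1·m_2 = 6(Δ_1 - Δ_0) = -42
  1·m_1 + 4·m_2 + 1·m_3 = 6(Δ_2 - Δ_1) = 42
  1·m_2 + 4·m_3 + 1·m_4 = 6(Δ_3 - Δ_2) = 66
Clamped end conditions give two more equations: 2h_0·m_0 + h_0·m_1 = 6(Δ_0 - S'(2)) = -6 and h_3·m_3 + 2h_3·m_4 = 6(S'(6) - Δ_3) = -54.
Solving the tridiagonal system: m_0 = 103/28, m_1 = -187/14, m_2 = 31/4, m_3 = 341/14, m_4 = -1097/28.
On [2, 3], with S_0(x) = a_0 + b_0·(x - 2) + c_0·(x - 2)² + d_0·(x - 2)³: c_0 = m_0/2 = 103/56, d_0 = (m_1 - m_0)/(6h_0) = -159/56, b_0 = Δ_0 - h_0(2m_0 + m_1)/6 = 2.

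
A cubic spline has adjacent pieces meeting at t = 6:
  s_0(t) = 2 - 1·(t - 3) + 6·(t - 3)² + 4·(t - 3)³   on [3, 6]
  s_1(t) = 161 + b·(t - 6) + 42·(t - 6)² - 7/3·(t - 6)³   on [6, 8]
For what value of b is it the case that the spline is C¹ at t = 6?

s_0'(t) = -1 + 12·(t - 3) + 12·(t - 3)², so s_0'(6) = 143. On the right, s_1'(6) = b, so b = 143.

143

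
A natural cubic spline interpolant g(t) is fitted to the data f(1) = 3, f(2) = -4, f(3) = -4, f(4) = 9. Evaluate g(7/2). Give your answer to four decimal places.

With m_i denoting the second derivative at x_i, h_i = 1, 1, 1, and Δ_i = (y_(i+1) − y_i)/h_i = -7, 0, 13:
  1·m_0 + 4·m_1 + 1·m_2 = 6(Δ_1 - Δ_0) = 42
  1·m_1 + 4·m_2 + 1·m_3 = 6(Δ_2 - Δ_1) = 78
Natural end conditions: m_0 = m_3 = 0.
Hence m_0 = 0, m_1 = 6, m_2 = 18, m_3 = 0.
On [3, 4], g(t) = -4 + 7·(t - 3) + 9·(t - 3)² - 3·(t - 3)³.
With (t - 3) = 1/2: g(7/2) = 11/8.

1.3750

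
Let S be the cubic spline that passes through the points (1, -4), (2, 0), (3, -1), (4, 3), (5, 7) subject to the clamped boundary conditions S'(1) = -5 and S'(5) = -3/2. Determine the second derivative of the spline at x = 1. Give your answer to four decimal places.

36.8750

Put m_i = S'' at the i-th knot. Here h = (1, 1, 1, 1) and Δ = (4, -1, 4, 4), so the interior equations h_(i-1)·m_(i-1) + 2(h_(i-1)+h_i)·m_i + h_i·m_(i+1) = 6(Δ_i − Δ_(i-1)) read
  1·m_0 + 4·m_1 + 1·m_2 = 6(Δ_1 - Δ_0) = -30
  1·m_1 + 4·m_2 + 1·m_3 = 6(Δ_2 - Δ_1) = 30
  1·m_2 + 4·m_3 + 1·m_4 = 6(Δ_3 - Δ_2) = 0
Clamped end conditions give two more equations: 2h_0·m_0 + h_0·m_1 = 6(Δ_0 - S'(1)) = 54 and h_3·m_3 + 2h_3·m_4 = 6(S'(5) - Δ_3) = -33.
Solving: m_0 = 295/8, m_1 = -79/4, m_2 = 97/8, m_3 = 5/4, m_4 = -137/8.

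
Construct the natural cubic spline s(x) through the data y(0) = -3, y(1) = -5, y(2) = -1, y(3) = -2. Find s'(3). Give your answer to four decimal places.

Let M_i = s''(x_i). Step sizes h_i = 1, 1, 1; slopes of the chords Δ_i = (y_(i+1) - y_i)/h_i = -2, 4, -1.
  1·M_0 + 4·M_1 + 1·M_2 = 6(Δ_1 - Δ_0) = 36
  1·M_1 + 4·M_2 + 1·M_3 = 6(Δ_2 - Δ_1) = -30
Natural end conditions: M_0 = M_3 = 0.
Solving: M_0 = 0, M_1 = 58/5, M_2 = -52/5, M_3 = 0.
On [2, 3], s'(x) = b_2 + 2c_2·(x - 2) + 3d_2·(x - 2)² with b_2 = Δ_2 - h_2(2M_2 + M_3)/6 = 37/15, c_2 = M_2/2 = -26/5, d_2 = (M_3 - M_2)/(6h_2) = 26/15. So s'(3) = -41/15.

-2.7333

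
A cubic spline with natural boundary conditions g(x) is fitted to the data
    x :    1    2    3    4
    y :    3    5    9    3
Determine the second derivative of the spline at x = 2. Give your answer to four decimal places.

7.2000

Let M_i = g''(x_i). Step sizes h_i = 1, 1, 1; slopes of the chords Δ_i = (y_(i+1) - y_i)/h_i = 2, 4, -6.
  1·M_0 + 4·M_1 + 1·M_2 = 6(Δ_1 - Δ_0) = 12
  1·M_1 + 4·M_2 + 1·M_3 = 6(Δ_2 - Δ_1) = -60
Natural end conditions: M_0 = M_3 = 0.
Solving the tridiagonal system: M_0 = 0, M_1 = 36/5, M_2 = -84/5, M_3 = 0.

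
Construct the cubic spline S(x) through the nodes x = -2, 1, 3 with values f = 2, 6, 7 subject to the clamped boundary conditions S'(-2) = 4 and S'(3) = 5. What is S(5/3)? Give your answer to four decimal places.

Write σ_i for S''(x_i). With h_i = 3, 2 and divided differences Δ_i = 4/3, 1/2, the continuity of S' gives the tridiagonal system
  3·σ_0 + 10·σ_1 + 2·σ_2 = 6(Δ_1 - Δ_0) = -5
Clamped end conditions give two more equations: 2h_0·σ_0 + h_0·σ_1 = 6(Δ_0 - S'(-2)) = -16 and h_1·σ_1 + 2h_1·σ_2 = 6(S'(3) - Δ_1) = 27.
Forward elimination and back-substitution give σ_0 = -59/30, σ_1 = -7/5, σ_2 = 149/20.
On [1, 3], S(x) = 6 - 21/20·(x - 1) - 7/10·(x - 1)² + 59/80·(x - 1)³.
With (x - 1) = 2/3: S(5/3) = 703/135.

5.2074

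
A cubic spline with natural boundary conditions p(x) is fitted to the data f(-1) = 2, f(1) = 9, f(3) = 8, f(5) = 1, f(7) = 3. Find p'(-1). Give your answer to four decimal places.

4.2768

Put m_i = p'' at the i-th knot. Here h = (2, 2, 2, 2) and Δ = (7/2, -1/2, -7/2, 1), so the interior equations h_(i-1)·m_(i-1) + 2(h_(i-1)+h_i)·m_i + h_i·m_(i+1) = 6(Δ_i − Δ_(i-1)) read
  2·m_0 + 8·m_1 + 2·m_2 = 6(Δ_1 - Δ_0) = -24
  2·m_1 + 8·m_2 + 2·m_3 = 6(Δ_2 - Δ_1) = -18
  2·m_2 + 8·m_3 + 2·m_4 = 6(Δ_3 - Δ_2) = 27
Natural end conditions: m_0 = m_4 = 0.
Solving: m_0 = 0, m_1 = -261/112, m_2 = -75/28, m_3 = 453/112, m_4 = 0.
On [-1, 1], p'(x) = b_0 + 2c_0·(x + 1) + 3d_0·(x + 1)² with b_0 = Δ_0 - h_0(2m_0 + m_1)/6 = 479/112, c_0 = m_0/2 = 0, d_0 = (m_1 - m_0)/(6h_0) = -87/448. So p'(-1) = 479/112.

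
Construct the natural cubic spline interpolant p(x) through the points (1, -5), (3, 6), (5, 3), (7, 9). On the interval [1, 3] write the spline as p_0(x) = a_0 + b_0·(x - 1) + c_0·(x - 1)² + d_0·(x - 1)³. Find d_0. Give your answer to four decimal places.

Put M_i = p'' at the i-th knot. Here h = (2, 2, 2) and Δ = (11/2, -3/2, 3), so the interior equations h_(i-1)·M_(i-1) + 2(h_(i-1)+h_i)·M_i + h_i·M_(i+1) = 6(Δ_i − Δ_(i-1)) read
  2·M_0 + 8·M_1 + 2·M_2 = 6(Δ_1 - Δ_0) = -42
  2·M_1 + 8·M_2 + 2·M_3 = 6(Δ_2 - Δ_1) = 27
Natural end conditions: M_0 = M_3 = 0.
Forward elimination and back-substitution give M_0 = 0, M_1 = -13/2, M_2 = 5, M_3 = 0.
On [1, 3], with p_0(x) = a_0 + b_0·(x - 1) + c_0·(x - 1)² + d_0·(x - 1)³: c_0 = M_0/2 = 0, d_0 = (M_1 - M_0)/(6h_0) = -13/24, b_0 = Δ_0 - h_0(2M_0 + M_1)/6 = 23/3.

-0.5417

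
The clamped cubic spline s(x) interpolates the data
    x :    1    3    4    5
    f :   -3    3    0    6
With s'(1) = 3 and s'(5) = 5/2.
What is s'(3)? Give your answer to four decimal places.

-2.7727

Put M_i = s'' at the i-th knot. Here h = (2, 1, 1) and Δ = (3, -3, 6), so the interior equations h_(i-1)·M_(i-1) + 2(h_(i-1)+h_i)·M_i + h_i·M_(i+1) = 6(Δ_i − Δ_(i-1)) read
  2·M_0 + 6·M_1 + 1·M_2 = 6(Δ_1 - Δ_0) = -36
  1·M_1 + 4·M_2 + 1·M_3 = 6(Δ_2 - Δ_1) = 54
Clamped end conditions give two more equations: 2h_0·M_0 + h_0·M_1 = 6(Δ_0 - s'(1)) = 0 and h_2·M_2 + 2h_2·M_3 = 6(s'(5) - Δ_2) = -21.
Hence M_0 = 127/22, M_1 = -127/11, M_2 = 239/11, M_3 = -235/11.
On [3, 4], s'(x) = b_1 + 2c_1·(x - 3) + 3d_1·(x - 3)² with b_1 = Δ_1 - h_1(2M_1 + M_2)/6 = -61/22, c_1 = M_1/2 = -127/22, d_1 = (M_2 - M_1)/(6h_1) = 61/11. So s'(3) = -61/22.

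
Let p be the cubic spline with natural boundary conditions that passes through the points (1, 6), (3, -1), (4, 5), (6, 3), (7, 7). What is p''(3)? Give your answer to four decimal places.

Put σ_i = p'' at the i-th knot. Here h = (2, 1, 2, 1) and Δ = (-7/2, 6, -1, 4), so the interior equations h_(i-1)·σ_(i-1) + 2(h_(i-1)+h_i)·σ_i + h_i·σ_(i+1) = 6(Δ_i − Δ_(i-1)) read
  2·σ_0 + 6·σ_1 + 1·σ_2 = 6(Δ_1 - Δ_0) = 57
  1·σ_1 + 6·σ_2 + 2·σ_3 = 6(Δ_2 - Δ_1) = -42
  2·σ_2 + 6·σ_3 + 1·σ_4 = 6(Δ_3 - Δ_2) = 30
Natural end conditions: σ_0 = σ_4 = 0.
Forward elimination and back-substitution give σ_0 = 0, σ_1 = 356/31, σ_2 = -369/31, σ_3 = 278/31, σ_4 = 0.

11.4839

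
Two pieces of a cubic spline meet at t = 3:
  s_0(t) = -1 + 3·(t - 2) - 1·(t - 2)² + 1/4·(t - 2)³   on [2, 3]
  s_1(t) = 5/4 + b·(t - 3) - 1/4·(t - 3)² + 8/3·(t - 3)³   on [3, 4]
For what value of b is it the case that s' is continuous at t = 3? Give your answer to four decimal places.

1.7500

s_0'(t) = 3 - 2·(t - 2) + 3/4·(t - 2)², so s_0'(3) = 7/4. On the right, s_1'(3) = b, so b = 7/4.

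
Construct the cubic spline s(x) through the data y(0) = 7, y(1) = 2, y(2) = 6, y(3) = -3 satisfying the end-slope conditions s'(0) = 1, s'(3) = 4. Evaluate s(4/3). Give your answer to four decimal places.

3.4222

Put M_i = s'' at the i-th knot. Here h = (1, 1, 1) and Δ = (-5, 4, -9), so the interior equations h_(i-1)·M_(i-1) + 2(h_(i-1)+h_i)·M_i + h_i·M_(i+1) = 6(Δ_i − Δ_(i-1)) read
  1·M_0 + 4·M_1 + 1·M_2 = 6(Δ_1 - Δ_0) = 54
  1·M_1 + 4·M_2 + 1·M_3 = 6(Δ_2 - Δ_1) = -78
Clamped end conditions give two more equations: 2h_0·M_0 + h_0·M_1 = 6(Δ_0 - s'(0)) = -36 and h_2·M_2 + 2h_2·M_3 = 6(s'(3) - Δ_2) = 78.
Hence M_0 = -172/5, M_1 = 164/5, M_2 = -214/5, M_3 = 302/5.
On [1, 2], s(x) = 2 + 1/5·(x - 1) + 82/5·(x - 1)² - 63/5·(x - 1)³.
With (x - 1) = 1/3: s(4/3) = 154/45.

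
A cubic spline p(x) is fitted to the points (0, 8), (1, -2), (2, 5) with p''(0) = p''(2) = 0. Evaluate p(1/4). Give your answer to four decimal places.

4.5039

Write σ_i for p''(x_i). With h_i = 1, 1 and divided differences Δ_i = -10, 7, the continuity of p' gives the tridiagonal system
  1·σ_0 + 4·σ_1 + 1·σ_2 = 6(Δ_1 - Δ_0) = 102
Natural end conditions: σ_0 = σ_2 = 0.
Solving the tridiagonal system: σ_0 = 0, σ_1 = 51/2, σ_2 = 0.
On [0, 1], p(x) = 8 - 57/4·x + 0·x² + 17/4·x³.
With x = 1/4: p(1/4) = 1153/256.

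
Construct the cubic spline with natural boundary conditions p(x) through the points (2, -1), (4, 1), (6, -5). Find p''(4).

Let M_i = p''(x_i). Step sizes h_i = 2, 2; slopes of the chords Δ_i = (y_(i+1) - y_i)/h_i = 1, -3.
  2·M_0 + 8·M_1 + 2·M_2 = 6(Δ_1 - Δ_0) = -24
Natural end conditions: M_0 = M_2 = 0.
Hence M_0 = 0, M_1 = -3, M_2 = 0.

-3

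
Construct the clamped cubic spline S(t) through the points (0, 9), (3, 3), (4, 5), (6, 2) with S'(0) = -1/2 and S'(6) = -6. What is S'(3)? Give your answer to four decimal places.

0.8214

With M_i denoting the second derivative at x_i, h_i = 3, 1, 2, and Δ_i = (y_(i+1) − y_i)/h_i = -2, 2, -3/2:
  3·M_0 + 8·M_1 + 1·M_2 = 6(Δ_1 - Δ_0) = 24
  1·M_1 + 6·M_2 + 2·M_3 = 6(Δ_2 - Δ_1) = -21
Clamped end conditions give two more equations: 2h_0·M_0 + h_0·M_1 = 6(Δ_0 - S'(0)) = -9 and h_2·M_2 + 2h_2·M_3 = 6(S'(6) - Δ_2) = -27.
Solving the tridiagonal system: M_0 = -163/42, M_1 = 100/21, M_2 = -103/42, M_3 = -116/21.
On [3, 4], S'(t) = b_1 + 2c_1·(t - 3) + 3d_1·(t - 3)² with b_1 = Δ_1 - h_1(2M_1 + M_2)/6 = 23/28, c_1 = M_1/2 = 50/21, d_1 = (M_2 - M_1)/(6h_1) = -101/84. So S'(3) = 23/28.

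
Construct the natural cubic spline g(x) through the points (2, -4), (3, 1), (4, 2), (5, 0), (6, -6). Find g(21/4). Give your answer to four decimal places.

With m_i denoting the second derivative at x_i, h_i = 1, 1, 1, 1, and Δ_i = (y_(i+1) − y_i)/h_i = 5, 1, -2, -6:
  1·m_0 + 4·m_1 + 1·m_2 = 6(Δ_1 - Δ_0) = -24
  1·m_1 + 4·m_2 + 1·m_3 = 6(Δ_2 - Δ_1) = -18
  1·m_2 + 4·m_3 + 1·m_4 = 6(Δ_3 - Δ_2) = -24
Natural end conditions: m_0 = m_4 = 0.
Solving: m_0 = 0, m_1 = -39/7, m_2 = -12/7, m_3 = -39/7, m_4 = 0.
On [5, 6], g(x) = 0 - 29/7·(x - 5) - 39/14·(x - 5)² + 13/14·(x - 5)³.
With (x - 5) = 1/4: g(21/4) = -153/128.

-1.1953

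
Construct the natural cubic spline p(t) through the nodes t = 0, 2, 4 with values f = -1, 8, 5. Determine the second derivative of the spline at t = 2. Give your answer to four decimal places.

Put M_i = p'' at the i-th knot. Here h = (2, 2) and Δ = (9/2, -3/2), so the interior equations h_(i-1)·M_(i-1) + 2(h_(i-1)+h_i)·M_i + h_i·M_(i+1) = 6(Δ_i − Δ_(i-1)) read
  2·M_0 + 8·M_1 + 2·M_2 = 6(Δ_1 - Δ_0) = -36
Natural end conditions: M_0 = M_2 = 0.
Solving: M_0 = 0, M_1 = -9/2, M_2 = 0.

-4.5000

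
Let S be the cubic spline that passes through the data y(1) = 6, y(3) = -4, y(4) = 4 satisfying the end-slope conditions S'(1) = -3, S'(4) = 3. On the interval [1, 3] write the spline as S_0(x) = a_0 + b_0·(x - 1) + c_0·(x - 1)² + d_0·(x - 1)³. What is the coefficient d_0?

With M_i denoting the second derivative at x_i, h_i = 2, 1, and Δ_i = (y_(i+1) − y_i)/h_i = -5, 8:
  2·M_0 + 6·M_1 + 1·M_2 = 6(Δ_1 - Δ_0) = 78
Clamped end conditions give two more equations: 2h_0·M_0 + h_0·M_1 = 6(Δ_0 - S'(1)) = -12 and h_1·M_1 + 2h_1·M_2 = 6(S'(4) - Δ_1) = -30.
Forward elimination and back-substitution give M_0 = -14, M_1 = 22, M_2 = -26.
On [1, 3], with S_0(x) = a_0 + b_0·(x - 1) + c_0·(x - 1)² + d_0·(x - 1)³: c_0 = M_0/2 = -7, d_0 = (M_1 - M_0)/(6h_0) = 3, b_0 = Δ_0 - h_0(2M_0 + M_1)/6 = -3.

3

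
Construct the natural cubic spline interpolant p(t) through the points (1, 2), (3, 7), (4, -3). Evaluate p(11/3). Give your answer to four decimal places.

Put M_i = p'' at the i-th knot. Here h = (2, 1) and Δ = (5/2, -10), so the interior equations h_(i-1)·M_(i-1) + 2(h_(i-1)+h_i)·M_i + h_i·M_(i+1) = 6(Δ_i − Δ_(i-1)) read
  2·M_0 + 6·M_1 + 1·M_2 = 6(Δ_1 - Δ_0) = -75
Natural end conditions: M_0 = M_2 = 0.
Solving the tridiagonal system: M_0 = 0, M_1 = -25/2, M_2 = 0.
On [3, 4], p(t) = 7 - 35/6·(t - 3) - 25/4·(t - 3)² + 25/12·(t - 3)³.
With (t - 3) = 2/3: p(11/3) = 77/81.

0.9506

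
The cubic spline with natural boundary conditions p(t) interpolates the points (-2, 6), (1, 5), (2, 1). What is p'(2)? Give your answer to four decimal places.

Put M_i = p'' at the i-th knot. Here h = (3, 1) and Δ = (-1/3, -4), so the interior equations h_(i-1)·M_(i-1) + 2(h_(i-1)+h_i)·M_i + h_i·M_(i+1) = 6(Δ_i − Δ_(i-1)) read
  3·M_0 + 8·M_1 + 1·M_2 = 6(Δ_1 - Δ_0) = -22
Natural end conditions: M_0 = M_2 = 0.
Forward elimination and back-substitution give M_0 = 0, M_1 = -11/4, M_2 = 0.
On [1, 2], p'(t) = b_1 + 2c_1·(t - 1) + 3d_1·(t - 1)² with b_1 = Δ_1 - h_1(2M_1 + M_2)/6 = -37/12, c_1 = M_1/2 = -11/8, d_1 = (M_2 - M_1)/(6h_1) = 11/24. So p'(2) = -107/24.

-4.4583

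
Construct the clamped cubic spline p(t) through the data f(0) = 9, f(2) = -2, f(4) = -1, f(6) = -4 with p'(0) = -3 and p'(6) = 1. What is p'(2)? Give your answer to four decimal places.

Write M_i for p''(x_i). With h_i = 2, 2, 2 and divided differences Δ_i = -11/2, 1/2, -3/2, the continuity of p' gives the tridiagonal system
  2·M_0 + 8·M_1 + 2·M_2 = 6(Δ_1 - Δ_0) = 36
  2·M_1 + 8·M_2 + 2·M_3 = 6(Δ_2 - Δ_1) = -12
Clamped end conditions give two more equations: 2h_0·M_0 + h_0·M_1 = 6(Δ_0 - p'(0)) = -15 and h_2·M_2 + 2h_2·M_3 = 6(p'(6) - Δ_2) = 15.
Hence M_0 = -227/30, M_1 = 229/30, M_2 = -149/30, M_3 = 187/30.
On [2, 4], p'(t) = b_1 + 2c_1·(t - 2) + 3d_1·(t - 2)² with b_1 = Δ_1 - h_1(2M_1 + M_2)/6 = -44/15, c_1 = M_1/2 = 229/60, d_1 = (M_2 - M_1)/(6h_1) = -21/20. So p'(2) = -44/15.

-2.9333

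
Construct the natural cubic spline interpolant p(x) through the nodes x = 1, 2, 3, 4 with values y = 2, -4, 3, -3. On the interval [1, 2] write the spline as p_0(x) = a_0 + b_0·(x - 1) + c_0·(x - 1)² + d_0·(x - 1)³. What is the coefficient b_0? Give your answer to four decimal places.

Let m_i = p''(x_i). Step sizes h_i = 1, 1, 1; slopes of the chords Δ_i = (y_(i+1) - y_i)/h_i = -6, 7, -6.
  1·m_0 + 4·m_1 + 1·m_2 = 6(Δ_1 - Δ_0) = 78
  1·m_1 + 4·m_2 + 1·m_3 = 6(Δ_2 - Δ_1) = -78
Natural end conditions: m_0 = m_3 = 0.
Solving: m_0 = 0, m_1 = 26, m_2 = -26, m_3 = 0.
On [1, 2], with p_0(x) = a_0 + b_0·(x - 1) + c_0·(x - 1)² + d_0·(x - 1)³: c_0 = m_0/2 = 0, d_0 = (m_1 - m_0)/(6h_0) = 13/3, b_0 = Δ_0 - h_0(2m_0 + m_1)/6 = -31/3.

-10.3333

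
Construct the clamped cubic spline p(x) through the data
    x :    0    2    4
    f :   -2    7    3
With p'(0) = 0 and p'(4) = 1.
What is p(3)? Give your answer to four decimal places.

5.1563

With σ_i denoting the second derivative at x_i, h_i = 2, 2, and Δ_i = (y_(i+1) − y_i)/h_i = 9/2, -2:
  2·σ_0 + 8·σ_1 + 2·σ_2 = 6(Δ_1 - Δ_0) = -39
Clamped end conditions give two more equations: 2h_0·σ_0 + h_0·σ_1 = 6(Δ_0 - p'(0)) = 27 and h_1·σ_1 + 2h_1·σ_2 = 6(p'(4) - Δ_1) = 18.
Solving the tridiagonal system: σ_0 = 95/8, σ_1 = -41/4, σ_2 = 77/8.
On [2, 4], p(x) = 7 + 13/8·(x - 2) - 41/8·(x - 2)² + 53/32·(x - 2)³.
With (x - 2) = 1: p(3) = 165/32.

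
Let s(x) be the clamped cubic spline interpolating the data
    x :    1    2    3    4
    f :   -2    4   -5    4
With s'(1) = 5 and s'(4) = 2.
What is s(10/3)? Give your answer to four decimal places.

Put M_i = s'' at the i-th knot. Here h = (1, 1, 1) and Δ = (6, -9, 9), so the interior equations h_(i-1)·M_(i-1) + 2(h_(i-1)+h_i)·M_i + h_i·M_(i+1) = 6(Δ_i − Δ_(i-1)) read
  1·M_0 + 4·M_1 + 1·M_2 = 6(Δ_1 - Δ_0) = -90
  1·M_1 + 4·M_2 + 1·M_3 = 6(Δ_2 - Δ_1) = 108
Clamped end conditions give two more equations: 2h_0·M_0 + h_0·M_1 = 6(Δ_0 - s'(1)) = 6 and h_2·M_2 + 2h_2·M_3 = 6(s'(4) - Δ_2) = -42.
Solving: M_0 = 116/5, M_1 = -202/5, M_2 = 242/5, M_3 = -226/5.
On [3, 4], s(x) = -5 + 2/5·(x - 3) + 121/5·(x - 3)² - 78/5·(x - 3)³.
With (x - 3) = 1/3: s(10/3) = -124/45.

-2.7556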